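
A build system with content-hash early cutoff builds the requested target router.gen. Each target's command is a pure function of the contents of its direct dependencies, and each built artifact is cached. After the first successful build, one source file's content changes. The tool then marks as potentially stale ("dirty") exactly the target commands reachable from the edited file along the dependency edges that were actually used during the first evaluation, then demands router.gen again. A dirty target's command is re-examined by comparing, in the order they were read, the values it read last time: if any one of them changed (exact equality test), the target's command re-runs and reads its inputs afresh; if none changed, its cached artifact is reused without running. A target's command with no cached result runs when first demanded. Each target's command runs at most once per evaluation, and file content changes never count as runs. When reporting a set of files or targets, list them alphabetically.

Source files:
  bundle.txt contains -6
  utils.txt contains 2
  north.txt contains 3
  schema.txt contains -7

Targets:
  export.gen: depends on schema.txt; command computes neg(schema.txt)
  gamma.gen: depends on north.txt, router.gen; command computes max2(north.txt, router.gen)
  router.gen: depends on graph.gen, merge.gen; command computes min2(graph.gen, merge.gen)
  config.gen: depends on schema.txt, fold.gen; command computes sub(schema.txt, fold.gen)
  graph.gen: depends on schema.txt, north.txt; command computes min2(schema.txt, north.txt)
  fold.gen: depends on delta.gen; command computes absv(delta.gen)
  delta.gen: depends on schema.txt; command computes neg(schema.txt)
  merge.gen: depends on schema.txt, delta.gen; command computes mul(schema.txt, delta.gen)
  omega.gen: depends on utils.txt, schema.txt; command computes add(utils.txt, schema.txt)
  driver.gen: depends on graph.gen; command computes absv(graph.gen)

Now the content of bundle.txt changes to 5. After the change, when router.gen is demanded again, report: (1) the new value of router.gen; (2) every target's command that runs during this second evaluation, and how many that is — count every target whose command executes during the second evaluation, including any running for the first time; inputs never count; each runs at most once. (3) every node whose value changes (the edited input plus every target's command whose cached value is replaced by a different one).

New value of router.gen: -49.
Target commands that run: none — 0 in total.
Values that change: bundle.txt.
Key observation: bundle.txt is never demanded by the output, so the edit triggers no recomputation at all.

First evaluation (everything demanded from the output):
  delta.gen = neg(-7) = 7
  graph.gen = min2(-7, 3) = -7
  merge.gen = mul(-7, 7) = -49
  router.gen = min2(-7, -49) = -49

Propagation after the edit:
  bundle.txt feeds no computation that the output demands — nothing is marked dirty and nothing runs.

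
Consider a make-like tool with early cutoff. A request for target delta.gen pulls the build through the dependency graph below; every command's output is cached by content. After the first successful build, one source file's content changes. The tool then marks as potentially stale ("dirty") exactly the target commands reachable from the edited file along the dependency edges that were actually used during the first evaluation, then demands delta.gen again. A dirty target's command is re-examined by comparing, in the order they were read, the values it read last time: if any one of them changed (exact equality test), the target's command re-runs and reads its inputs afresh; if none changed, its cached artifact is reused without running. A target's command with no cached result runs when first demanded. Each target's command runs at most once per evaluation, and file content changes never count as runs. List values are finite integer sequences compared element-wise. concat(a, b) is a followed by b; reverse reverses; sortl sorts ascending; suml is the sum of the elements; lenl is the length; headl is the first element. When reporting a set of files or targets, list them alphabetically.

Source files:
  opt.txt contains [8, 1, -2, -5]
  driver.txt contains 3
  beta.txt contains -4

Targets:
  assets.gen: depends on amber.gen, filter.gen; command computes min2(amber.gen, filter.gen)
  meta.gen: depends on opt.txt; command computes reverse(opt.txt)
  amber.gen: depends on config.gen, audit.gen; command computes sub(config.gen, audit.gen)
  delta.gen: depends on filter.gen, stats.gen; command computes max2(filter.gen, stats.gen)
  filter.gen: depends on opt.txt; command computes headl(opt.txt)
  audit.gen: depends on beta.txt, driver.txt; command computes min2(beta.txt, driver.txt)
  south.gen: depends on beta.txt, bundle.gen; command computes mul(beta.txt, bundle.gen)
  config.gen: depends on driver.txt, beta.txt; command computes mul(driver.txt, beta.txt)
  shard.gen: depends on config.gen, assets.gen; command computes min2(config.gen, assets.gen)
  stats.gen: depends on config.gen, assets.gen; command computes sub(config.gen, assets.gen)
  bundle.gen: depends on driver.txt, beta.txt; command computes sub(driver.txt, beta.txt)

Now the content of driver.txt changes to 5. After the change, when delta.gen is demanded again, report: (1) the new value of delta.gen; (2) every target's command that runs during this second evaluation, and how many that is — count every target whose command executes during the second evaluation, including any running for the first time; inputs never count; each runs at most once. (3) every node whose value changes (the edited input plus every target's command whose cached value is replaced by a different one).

Demanding delta.gen again yields 8.
5 target commands run: amber.gen, assets.gen, audit.gen, config.gen, stats.gen.
The nodes whose values change: amber.gen, assets.gen, config.gen, driver.txt.
Note where the cutoff bites: delta.gen is checked, finds nothing changed, and keeps its cache.

First demand of the output computes:
  audit.gen = min2(-4, 3) = -4
  config.gen = mul(3, -4) = -12
  amber.gen = sub(-12, -4) = -8
  filter.gen = headl([8, 1, -2, -5]) = 8
  assets.gen = min2(-8, 8) = -8
  stats.gen = sub(-12, -8) = -4
  delta.gen = max2(8, -4) = 8

After the edit, cleaning proceeds:
  audit.gen: a read changed (driver.txt 3->5) — executes, giving -4 — identical to its old value.
  config.gen: a read changed (driver.txt 3->5) — executes, giving -20.
  amber.gen: a read changed (config.gen -12->-20) — executes, giving -16.
  assets.gen: a read changed (amber.gen -8->-16) — executes, giving -16.
  stats.gen: a read changed (config.gen -12->-20; assets.gen -8->-16) — executes, giving -4 — identical to its old value.
  delta.gen: dirty, but its reads are unchanged (filter.gen unchanged, stats.gen unchanged); cached 8 stands.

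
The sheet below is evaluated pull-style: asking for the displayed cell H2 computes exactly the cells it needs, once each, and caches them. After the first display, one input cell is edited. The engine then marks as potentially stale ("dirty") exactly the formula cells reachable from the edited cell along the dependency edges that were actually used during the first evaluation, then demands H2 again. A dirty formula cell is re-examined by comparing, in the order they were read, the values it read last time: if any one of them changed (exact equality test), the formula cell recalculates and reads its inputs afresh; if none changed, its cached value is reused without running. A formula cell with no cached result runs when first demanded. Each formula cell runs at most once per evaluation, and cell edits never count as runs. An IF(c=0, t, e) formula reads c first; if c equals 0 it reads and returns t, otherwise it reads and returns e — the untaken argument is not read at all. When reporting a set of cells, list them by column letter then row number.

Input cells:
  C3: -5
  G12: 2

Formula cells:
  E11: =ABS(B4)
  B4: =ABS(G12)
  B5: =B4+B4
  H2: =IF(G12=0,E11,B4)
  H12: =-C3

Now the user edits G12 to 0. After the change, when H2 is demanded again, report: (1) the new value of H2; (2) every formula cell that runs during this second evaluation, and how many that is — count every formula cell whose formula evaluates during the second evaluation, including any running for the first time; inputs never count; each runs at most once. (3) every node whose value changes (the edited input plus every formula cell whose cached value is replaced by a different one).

Demanding H2 again yields 0.
3 formula cells run: B4, E11, H2.
The nodes whose values change: B4, G12, H2.
Note the branch switch — E11 had no cache and runs now for the first time.

First demand of the output computes:
  B4 = ABS(2) = 2
  H2 = IF(G12=0: G12=2 -> else branch B4) = 2

After the edit, cleaning proceeds:
  B4: a read changed (G12 2->0) — executes, giving 0.
  E11: had never run; runs now, result 0.
  H2: a read changed (G12 2->0; B4 2->0) — executes, giving 0.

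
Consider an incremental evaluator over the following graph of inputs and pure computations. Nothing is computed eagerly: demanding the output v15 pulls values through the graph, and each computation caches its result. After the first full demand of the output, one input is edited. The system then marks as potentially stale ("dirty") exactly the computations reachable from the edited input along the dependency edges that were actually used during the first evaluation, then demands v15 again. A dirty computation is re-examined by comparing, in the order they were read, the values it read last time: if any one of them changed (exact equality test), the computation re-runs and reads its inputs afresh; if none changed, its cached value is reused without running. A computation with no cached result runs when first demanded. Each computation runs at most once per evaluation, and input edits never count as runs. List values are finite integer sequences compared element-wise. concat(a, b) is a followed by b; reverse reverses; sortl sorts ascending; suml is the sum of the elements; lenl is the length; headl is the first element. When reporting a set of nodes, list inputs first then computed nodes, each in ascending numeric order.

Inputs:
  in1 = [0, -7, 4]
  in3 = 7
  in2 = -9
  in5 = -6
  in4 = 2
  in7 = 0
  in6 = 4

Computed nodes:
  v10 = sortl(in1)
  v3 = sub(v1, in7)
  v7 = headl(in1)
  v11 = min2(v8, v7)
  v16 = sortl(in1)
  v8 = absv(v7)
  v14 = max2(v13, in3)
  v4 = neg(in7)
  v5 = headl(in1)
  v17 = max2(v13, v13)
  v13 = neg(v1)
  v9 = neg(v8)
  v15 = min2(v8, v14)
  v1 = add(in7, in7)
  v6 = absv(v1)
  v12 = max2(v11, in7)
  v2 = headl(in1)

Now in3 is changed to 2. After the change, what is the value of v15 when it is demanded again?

v15 now evaluates to 0.

Initial pass — values computed on the first demand:
  v1 = add(0, 0) = 0
  v7 = headl([0, -7, 4]) = 0
  v8 = absv(0) = 0
  v13 = neg(0) = 0
  v14 = max2(0, 7) = 7
  v15 = min2(0, 7) = 0

Second demand — change propagation:
  v14: re-runs because in3 7->2; new result 2.
  v15: re-runs because v14 7->2; new result 0 (unchanged).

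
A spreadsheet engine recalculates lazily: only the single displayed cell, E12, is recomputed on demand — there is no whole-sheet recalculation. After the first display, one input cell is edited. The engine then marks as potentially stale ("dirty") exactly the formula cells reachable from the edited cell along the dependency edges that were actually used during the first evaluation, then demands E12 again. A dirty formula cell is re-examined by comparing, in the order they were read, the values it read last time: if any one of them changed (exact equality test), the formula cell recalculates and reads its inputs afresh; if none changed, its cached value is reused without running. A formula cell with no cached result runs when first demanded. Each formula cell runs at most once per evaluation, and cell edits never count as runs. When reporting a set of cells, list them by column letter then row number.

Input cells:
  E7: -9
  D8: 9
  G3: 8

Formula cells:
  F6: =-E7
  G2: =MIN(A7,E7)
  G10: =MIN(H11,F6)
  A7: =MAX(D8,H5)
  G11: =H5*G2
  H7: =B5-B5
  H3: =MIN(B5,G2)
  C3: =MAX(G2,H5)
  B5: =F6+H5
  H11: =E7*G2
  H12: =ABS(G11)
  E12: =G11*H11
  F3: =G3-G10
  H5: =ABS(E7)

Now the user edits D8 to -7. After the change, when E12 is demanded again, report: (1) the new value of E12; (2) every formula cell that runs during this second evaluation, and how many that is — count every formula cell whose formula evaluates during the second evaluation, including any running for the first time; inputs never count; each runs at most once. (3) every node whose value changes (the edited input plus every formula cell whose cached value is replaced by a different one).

New value of E12: -6561.
Formula cells that run: A7 — 1 in total.
Values that change: D8.
Key observation: the change is absorbed at A7 — it re-runs but produces the same value, and the output's value is unchanged.

First evaluation (everything demanded from the output):
  H5 = ABS(-9) = 9
  A7 = MAX(9, 9) = 9
  G2 = MIN(9, -9) = -9
  G11 = 9 * -9 = -81
  H11 = -9 * -9 = 81
  E12 = -81 * 81 = -6561

Propagation after the edit:
  A7: runs — D8 9->-7; result 9 (same value as before).
  G2: checked — values it read are unchanged (A7 unchanged, E7 unchanged); reused cached -9 without running.
  G11: checked — values it read are unchanged (H5 unchanged, G2 unchanged); reused cached -81 without running.
  H11: checked — values it read are unchanged (E7 unchanged, G2 unchanged); reused cached 81 without running.
  E12: checked — values it read are unchanged (G11 unchanged, H11 unchanged); reused cached -6561 without running.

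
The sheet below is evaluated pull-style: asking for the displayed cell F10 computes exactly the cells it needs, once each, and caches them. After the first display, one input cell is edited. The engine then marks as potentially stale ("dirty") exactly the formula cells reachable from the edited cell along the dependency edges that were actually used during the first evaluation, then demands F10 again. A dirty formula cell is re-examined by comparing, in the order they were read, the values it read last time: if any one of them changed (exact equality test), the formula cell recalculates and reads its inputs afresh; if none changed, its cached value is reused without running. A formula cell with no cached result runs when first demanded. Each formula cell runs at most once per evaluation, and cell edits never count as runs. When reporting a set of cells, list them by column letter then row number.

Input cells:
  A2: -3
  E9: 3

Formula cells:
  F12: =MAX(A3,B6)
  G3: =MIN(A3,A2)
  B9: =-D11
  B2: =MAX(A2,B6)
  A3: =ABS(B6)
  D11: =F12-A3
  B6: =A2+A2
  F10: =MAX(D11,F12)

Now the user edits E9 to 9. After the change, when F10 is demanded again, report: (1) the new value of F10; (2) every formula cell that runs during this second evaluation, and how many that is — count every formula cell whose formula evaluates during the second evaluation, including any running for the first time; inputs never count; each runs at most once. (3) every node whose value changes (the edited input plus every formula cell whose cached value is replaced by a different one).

Demanding F10 again yields 6.
0 formula cells run: none.
The nodes whose values change: E9.
Note the shortcut — nothing in the graph depends on E9 at all, so no recomputation happens.

First demand of the output computes:
  B6 = -3 + -3 = -6
  A3 = ABS(-6) = 6
  F12 = MAX(6, -6) = 6
  D11 = 6 - 6 = 0
  F10 = MAX(0, 6) = 6

After the edit, cleaning proceeds:
  no node depends on E9 at all; the second demand re-runs nothing.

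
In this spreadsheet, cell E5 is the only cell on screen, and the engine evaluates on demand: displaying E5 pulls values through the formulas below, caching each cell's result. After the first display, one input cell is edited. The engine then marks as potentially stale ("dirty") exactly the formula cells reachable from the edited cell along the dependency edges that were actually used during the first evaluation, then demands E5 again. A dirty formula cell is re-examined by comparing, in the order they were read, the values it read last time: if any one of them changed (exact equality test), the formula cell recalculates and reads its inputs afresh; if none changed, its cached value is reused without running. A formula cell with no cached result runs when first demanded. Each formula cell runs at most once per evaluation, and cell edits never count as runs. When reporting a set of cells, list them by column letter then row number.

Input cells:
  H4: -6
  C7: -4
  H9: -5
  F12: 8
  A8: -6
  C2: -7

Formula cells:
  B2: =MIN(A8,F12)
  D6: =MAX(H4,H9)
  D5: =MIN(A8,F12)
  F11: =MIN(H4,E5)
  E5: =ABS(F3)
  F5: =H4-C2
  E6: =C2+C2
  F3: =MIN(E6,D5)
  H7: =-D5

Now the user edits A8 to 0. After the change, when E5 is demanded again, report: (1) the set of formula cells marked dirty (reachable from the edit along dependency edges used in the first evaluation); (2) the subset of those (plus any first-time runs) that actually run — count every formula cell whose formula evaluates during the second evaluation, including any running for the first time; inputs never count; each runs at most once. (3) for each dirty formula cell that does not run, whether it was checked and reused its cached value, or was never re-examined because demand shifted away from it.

Initial pass — values computed on the first demand:
  D5 = MIN(-6, 8) = -6
  E6 = -7 + -7 = -14
  F3 = MIN(-14, -6) = -14
  E5 = ABS(-14) = 14

Second demand — change propagation:
  D5: re-runs because A8 -6->0; new result 0.
  F3: re-runs because D5 -6->0; new result -14 (unchanged).
  E5: re-examined; everything it read last time is the same (F3 unchanged) — cache 14 kept, no run.

The important point: F3 recomputes to an identical value, and the output ends up unchanged.

Dirty set: D5, E5, F3.
Run set: D5, F3 (2 run).
Re-examined without running (cache reused): E5.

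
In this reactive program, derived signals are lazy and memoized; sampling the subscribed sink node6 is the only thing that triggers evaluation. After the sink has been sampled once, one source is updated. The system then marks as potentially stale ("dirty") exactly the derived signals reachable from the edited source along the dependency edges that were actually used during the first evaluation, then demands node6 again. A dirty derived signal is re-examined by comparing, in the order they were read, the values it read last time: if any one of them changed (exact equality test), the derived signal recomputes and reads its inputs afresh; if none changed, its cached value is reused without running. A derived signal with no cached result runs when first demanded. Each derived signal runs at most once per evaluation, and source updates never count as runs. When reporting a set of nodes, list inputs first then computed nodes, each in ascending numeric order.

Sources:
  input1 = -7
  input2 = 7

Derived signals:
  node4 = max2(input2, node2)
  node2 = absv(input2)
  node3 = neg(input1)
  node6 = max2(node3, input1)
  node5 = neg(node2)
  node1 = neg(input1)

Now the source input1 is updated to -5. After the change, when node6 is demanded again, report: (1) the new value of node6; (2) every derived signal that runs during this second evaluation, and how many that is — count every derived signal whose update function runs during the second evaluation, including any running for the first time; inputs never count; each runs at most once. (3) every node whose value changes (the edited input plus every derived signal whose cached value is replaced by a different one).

First demand of the output computes:
  node3 = neg(-7) = 7
  node6 = max2(7, -7) = 7

After the edit, cleaning proceeds:
  node3: a read changed (input1 -7->-5) — executes, giving 5.
  node6: a read changed (node3 7->5; input1 -7->-5) — executes, giving 5.

Demanding node6 again yields 5.
2 derived signals run: node3, node6.
The nodes whose values change: input1, node3, node6.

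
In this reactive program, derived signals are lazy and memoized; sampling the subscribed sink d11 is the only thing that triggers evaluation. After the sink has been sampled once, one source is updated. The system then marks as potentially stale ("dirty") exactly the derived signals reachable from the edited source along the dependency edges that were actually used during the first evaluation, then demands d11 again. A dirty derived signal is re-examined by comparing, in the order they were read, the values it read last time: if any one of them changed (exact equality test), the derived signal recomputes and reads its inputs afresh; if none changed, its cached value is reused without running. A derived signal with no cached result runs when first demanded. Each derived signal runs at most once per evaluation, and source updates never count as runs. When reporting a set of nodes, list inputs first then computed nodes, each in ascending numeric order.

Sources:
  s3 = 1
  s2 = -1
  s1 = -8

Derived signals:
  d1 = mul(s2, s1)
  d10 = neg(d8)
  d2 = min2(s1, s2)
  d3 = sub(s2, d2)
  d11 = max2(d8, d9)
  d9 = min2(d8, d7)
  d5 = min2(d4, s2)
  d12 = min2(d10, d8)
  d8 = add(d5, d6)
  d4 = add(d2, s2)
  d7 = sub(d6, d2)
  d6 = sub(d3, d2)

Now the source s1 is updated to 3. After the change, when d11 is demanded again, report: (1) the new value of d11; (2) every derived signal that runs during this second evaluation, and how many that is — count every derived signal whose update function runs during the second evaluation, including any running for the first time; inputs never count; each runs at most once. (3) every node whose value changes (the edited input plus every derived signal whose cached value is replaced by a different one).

First demand of the output computes:
  d2 = min2(-8, -1) = -8
  d3 = sub(-1, -8) = 7
  d4 = add(-8, -1) = -9
  d5 = min2(-9, -1) = -9
  d6 = sub(7, -8) = 15
  d7 = sub(15, -8) = 23
  d8 = add(-9, 15) = 6
  d9 = min2(6, 23) = 6
  d11 = max2(6, 6) = 6

After the edit, cleaning proceeds:
  d2: a read changed (s1 -8->3) — executes, giving -1.
  d3: a read changed (d2 -8->-1) — executes, giving 0.
  d4: a read changed (d2 -8->-1) — executes, giving -2.
  d5: a read changed (d4 -9->-2) — executes, giving -2.
  d6: a read changed (d3 7->0; d2 -8->-1) — executes, giving 1.
  d7: a read changed (d6 15->1; d2 -8->-1) — executes, giving 2.
  d8: a read changed (d5 -9->-2; d6 15->1) — executes, giving -1.
  d9: a read changed (d8 6->-1; d7 23->2) — executes, giving -1.
  d11: a read changed (d8 6->-1; d9 6->-1) — executes, giving -1.

Demanding d11 again yields -1.
9 derived signals run: d2, d3, d4, d5, d6, d7, d8, d9, d11.
The nodes whose values change: s1, d2, d3, d4, d5, d6, d7, d8, d9, d11.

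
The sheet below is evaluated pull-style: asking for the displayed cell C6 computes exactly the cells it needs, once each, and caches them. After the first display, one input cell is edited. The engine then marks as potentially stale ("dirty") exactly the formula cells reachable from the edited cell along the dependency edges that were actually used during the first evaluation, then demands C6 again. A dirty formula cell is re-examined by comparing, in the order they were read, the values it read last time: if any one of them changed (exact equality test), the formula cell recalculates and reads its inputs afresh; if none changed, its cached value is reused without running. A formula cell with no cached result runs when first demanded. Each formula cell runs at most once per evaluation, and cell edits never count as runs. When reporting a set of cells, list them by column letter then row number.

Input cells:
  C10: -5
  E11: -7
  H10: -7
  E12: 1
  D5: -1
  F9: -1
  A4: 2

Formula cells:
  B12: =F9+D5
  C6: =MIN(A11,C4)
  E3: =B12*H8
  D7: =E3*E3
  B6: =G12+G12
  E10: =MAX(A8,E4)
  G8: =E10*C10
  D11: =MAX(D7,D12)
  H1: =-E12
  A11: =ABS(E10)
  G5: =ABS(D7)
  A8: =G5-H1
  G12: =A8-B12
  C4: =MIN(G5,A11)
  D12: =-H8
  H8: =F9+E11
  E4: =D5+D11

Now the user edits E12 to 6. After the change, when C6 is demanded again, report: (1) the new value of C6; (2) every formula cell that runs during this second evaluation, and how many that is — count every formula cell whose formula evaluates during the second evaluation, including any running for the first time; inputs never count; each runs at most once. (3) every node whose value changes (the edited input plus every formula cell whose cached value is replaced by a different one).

First demand of the output computes:
  B12 = -1 + -1 = -2
  H1 = -(1) = -1
  H8 = -1 + -7 = -8
  D12 = -(-8) = 8
  E3 = -2 * -8 = 16
  D7 = 16 * 16 = 256
  D11 = MAX(256, 8) = 256
  E4 = -1 + 256 = 255
  G5 = ABS(256) = 256
  A8 = 256 - -1 = 257
  E10 = MAX(257, 255) = 257
  A11 = ABS(257) = 257
  C4 = MIN(256, 257) = 256
  C6 = MIN(257, 256) = 256

After the edit, cleaning proceeds:
  H1: a read changed (E12 1->6) — executes, giving -6.
  A8: a read changed (H1 -1->-6) — executes, giving 262.
  E10: a read changed (A8 257->262) — executes, giving 262.
  A11: a read changed (E10 257->262) — executes, giving 262.
  C4: a read changed (A11 257->262) — executes, giving 256 — identical to its old value.
  C6: a read changed (A11 257->262) — executes, giving 256 — identical to its old value.

Demanding C6 again yields 256.
6 formula cells run: A8, A11, C4, C6, E10, H1.
The nodes whose values change: A8, A11, E10, E12, H1.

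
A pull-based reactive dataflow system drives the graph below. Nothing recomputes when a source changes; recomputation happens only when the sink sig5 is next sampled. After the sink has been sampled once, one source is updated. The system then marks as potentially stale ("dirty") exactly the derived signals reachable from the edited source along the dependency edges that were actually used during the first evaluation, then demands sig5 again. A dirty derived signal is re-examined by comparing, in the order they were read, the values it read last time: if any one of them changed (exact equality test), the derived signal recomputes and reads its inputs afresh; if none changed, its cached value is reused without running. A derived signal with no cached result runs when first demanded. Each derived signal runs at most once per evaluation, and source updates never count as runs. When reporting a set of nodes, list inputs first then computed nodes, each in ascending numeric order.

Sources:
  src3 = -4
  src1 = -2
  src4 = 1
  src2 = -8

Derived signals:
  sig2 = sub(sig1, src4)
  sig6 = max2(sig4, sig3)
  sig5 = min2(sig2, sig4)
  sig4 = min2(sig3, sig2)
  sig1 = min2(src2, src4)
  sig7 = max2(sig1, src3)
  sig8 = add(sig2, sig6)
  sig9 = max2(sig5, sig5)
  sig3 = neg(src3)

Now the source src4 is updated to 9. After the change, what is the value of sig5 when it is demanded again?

First evaluation (everything demanded from the output):
  sig1 = min2(-8, 1) = -8
  sig2 = sub(-8, 1) = -9
  sig3 = neg(-4) = 4
  sig4 = min2(4, -9) = -9
  sig5 = min2(-9, -9) = -9

Propagation after the edit:
  sig1: runs — src4 1->9; result -8 (same value as before).
  sig2: runs — src4 1->9; result -17.
  sig4: runs — sig2 -9->-17; result -17.
  sig5: runs — sig2 -9->-17; sig4 -9->-17; result -17.

New value of sig5: -17.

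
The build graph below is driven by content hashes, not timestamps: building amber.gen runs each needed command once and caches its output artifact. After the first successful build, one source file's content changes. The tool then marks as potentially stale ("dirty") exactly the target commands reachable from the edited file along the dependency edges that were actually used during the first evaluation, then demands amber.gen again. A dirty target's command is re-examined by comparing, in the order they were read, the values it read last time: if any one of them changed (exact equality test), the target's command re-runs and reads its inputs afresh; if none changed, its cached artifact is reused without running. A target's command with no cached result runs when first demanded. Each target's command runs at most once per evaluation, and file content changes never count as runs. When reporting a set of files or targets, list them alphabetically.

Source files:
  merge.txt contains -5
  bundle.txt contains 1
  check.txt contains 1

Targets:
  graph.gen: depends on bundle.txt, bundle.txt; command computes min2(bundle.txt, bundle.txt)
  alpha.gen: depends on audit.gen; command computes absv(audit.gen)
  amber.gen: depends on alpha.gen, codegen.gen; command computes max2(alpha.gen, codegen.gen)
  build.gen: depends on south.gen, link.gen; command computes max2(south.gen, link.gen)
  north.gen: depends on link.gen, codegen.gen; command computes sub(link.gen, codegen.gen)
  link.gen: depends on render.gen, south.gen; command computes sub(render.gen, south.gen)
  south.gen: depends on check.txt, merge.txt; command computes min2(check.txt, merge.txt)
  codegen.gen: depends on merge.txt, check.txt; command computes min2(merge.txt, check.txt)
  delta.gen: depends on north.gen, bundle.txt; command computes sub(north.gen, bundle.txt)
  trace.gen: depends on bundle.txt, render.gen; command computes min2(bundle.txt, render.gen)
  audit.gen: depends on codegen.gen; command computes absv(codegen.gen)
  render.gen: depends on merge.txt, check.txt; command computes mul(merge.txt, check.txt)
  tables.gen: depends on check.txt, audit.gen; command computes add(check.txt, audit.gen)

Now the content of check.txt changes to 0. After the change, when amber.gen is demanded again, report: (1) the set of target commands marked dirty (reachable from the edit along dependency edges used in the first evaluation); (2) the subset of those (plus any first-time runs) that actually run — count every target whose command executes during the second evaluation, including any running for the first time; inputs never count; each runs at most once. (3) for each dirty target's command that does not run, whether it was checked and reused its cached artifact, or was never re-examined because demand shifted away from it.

Dirty set: alpha.gen, amber.gen, audit.gen, codegen.gen.
Run set: codegen.gen (1 run).
Re-examined without running (cache reused): alpha.gen, amber.gen, audit.gen.
The important point: codegen.gen recomputes to an identical value, and the output ends up unchanged.

Initial pass — values computed on the first demand:
  codegen.gen = min2(-5, 1) = -5
  audit.gen = absv(-5) = 5
  alpha.gen = absv(5) = 5
  amber.gen = max2(5, -5) = 5

Second demand — change propagation:
  codegen.gen: re-runs because check.txt 1->0; new result -5 (unchanged).
  audit.gen: re-examined; everything it read last time is the same (codegen.gen unchanged) — cache 5 kept, no run.
  alpha.gen: re-examined; everything it read last time is the same (audit.gen unchanged) — cache 5 kept, no run.
  amber.gen: re-examined; everything it read last time is the same (alpha.gen unchanged, codegen.gen unchanged) — cache 5 kept, no run.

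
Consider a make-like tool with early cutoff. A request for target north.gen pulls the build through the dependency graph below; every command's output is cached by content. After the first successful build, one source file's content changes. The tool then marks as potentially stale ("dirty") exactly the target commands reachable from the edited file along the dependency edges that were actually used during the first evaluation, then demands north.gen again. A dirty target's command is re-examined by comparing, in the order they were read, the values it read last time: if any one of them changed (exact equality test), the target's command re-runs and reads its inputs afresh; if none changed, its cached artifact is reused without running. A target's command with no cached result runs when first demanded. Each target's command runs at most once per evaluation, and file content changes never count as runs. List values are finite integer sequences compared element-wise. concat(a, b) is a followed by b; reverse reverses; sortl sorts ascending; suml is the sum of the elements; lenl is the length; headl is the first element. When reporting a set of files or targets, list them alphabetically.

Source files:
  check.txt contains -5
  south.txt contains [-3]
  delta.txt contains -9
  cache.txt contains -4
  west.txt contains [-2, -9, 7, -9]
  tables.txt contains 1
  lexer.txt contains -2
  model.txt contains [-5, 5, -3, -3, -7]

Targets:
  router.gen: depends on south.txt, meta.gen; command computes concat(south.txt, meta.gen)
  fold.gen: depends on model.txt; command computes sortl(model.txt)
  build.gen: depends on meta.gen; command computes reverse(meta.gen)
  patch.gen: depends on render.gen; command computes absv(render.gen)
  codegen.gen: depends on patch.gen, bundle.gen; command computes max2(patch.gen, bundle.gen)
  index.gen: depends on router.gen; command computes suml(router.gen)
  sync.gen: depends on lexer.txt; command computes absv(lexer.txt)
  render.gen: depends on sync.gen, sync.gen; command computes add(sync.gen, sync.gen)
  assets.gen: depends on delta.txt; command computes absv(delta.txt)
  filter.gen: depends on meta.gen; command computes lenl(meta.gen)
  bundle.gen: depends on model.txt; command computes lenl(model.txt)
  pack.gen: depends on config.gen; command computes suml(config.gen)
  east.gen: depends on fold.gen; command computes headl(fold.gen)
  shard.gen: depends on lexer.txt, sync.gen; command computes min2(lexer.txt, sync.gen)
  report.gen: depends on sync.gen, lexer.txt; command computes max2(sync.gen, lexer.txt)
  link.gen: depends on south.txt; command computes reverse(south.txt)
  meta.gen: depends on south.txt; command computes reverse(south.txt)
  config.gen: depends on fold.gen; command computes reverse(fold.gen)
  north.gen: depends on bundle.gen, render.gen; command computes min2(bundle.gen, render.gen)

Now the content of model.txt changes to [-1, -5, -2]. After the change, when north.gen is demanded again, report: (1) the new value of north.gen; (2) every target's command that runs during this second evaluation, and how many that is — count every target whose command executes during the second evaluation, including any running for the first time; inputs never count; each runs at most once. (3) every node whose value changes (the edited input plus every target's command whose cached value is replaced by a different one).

First demand of the output computes:
  bundle.gen = lenl([-5, 5, -3, -3, -7]) = 5
  sync.gen = absv(-2) = 2
  render.gen = add(2, 2) = 4
  north.gen = min2(5, 4) = 4

After the edit, cleaning proceeds:
  bundle.gen: a read changed (model.txt [-5, 5, -3, -3, -7]->[-1, -5, -2]) — executes, giving 3.
  north.gen: a read changed (bundle.gen 5->3) — executes, giving 3.

Demanding north.gen again yields 3.
2 target commands run: bundle.gen, north.gen.
The nodes whose values change: bundle.gen, model.txt, north.gen.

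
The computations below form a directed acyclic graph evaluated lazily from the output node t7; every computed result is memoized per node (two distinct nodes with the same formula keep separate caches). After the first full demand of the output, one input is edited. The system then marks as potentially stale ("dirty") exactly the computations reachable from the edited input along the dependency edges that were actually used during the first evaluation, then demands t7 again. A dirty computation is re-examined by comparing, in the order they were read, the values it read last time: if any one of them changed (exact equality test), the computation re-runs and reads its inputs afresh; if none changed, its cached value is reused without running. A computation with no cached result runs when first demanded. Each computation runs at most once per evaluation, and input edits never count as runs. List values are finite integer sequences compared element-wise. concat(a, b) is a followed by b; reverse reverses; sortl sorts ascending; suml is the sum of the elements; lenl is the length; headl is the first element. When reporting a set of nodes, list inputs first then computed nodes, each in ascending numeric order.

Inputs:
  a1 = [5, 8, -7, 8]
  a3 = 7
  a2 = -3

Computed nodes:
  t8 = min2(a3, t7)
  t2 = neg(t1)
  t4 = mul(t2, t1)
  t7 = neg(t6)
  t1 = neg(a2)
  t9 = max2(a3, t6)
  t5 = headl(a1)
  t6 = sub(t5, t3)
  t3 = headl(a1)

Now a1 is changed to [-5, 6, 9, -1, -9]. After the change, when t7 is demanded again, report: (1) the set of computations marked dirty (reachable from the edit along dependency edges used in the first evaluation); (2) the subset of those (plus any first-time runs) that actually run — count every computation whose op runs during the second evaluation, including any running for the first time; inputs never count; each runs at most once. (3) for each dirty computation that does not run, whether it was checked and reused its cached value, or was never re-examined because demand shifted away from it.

First demand of the output computes:
  t3 = headl([5, 8, -7, 8]) = 5
  t5 = headl([5, 8, -7, 8]) = 5
  t6 = sub(5, 5) = 0
  t7 = neg(0) = 0

After the edit, cleaning proceeds:
  t3: a read changed (a1 [5, 8, -7, 8]->[-5, 6, 9, -1, -9]) — executes, giving -5.
  t5: a read changed (a1 [5, 8, -7, 8]->[-5, 6, 9, -1, -9]) — executes, giving -5.
  t6: a read changed (t5 5->-5; t3 5->-5) — executes, giving 0 — identical to its old value.
  t7: dirty, but its reads are unchanged (t6 unchanged); cached 0 stands.

Note the absorption at t6: it re-runs yet its value is the same, leaving the output's value untouched.

The edit dirties: t3, t5, t6, t7.
3 computations run: t3, t5, t6.
Cache hits after checking: t7.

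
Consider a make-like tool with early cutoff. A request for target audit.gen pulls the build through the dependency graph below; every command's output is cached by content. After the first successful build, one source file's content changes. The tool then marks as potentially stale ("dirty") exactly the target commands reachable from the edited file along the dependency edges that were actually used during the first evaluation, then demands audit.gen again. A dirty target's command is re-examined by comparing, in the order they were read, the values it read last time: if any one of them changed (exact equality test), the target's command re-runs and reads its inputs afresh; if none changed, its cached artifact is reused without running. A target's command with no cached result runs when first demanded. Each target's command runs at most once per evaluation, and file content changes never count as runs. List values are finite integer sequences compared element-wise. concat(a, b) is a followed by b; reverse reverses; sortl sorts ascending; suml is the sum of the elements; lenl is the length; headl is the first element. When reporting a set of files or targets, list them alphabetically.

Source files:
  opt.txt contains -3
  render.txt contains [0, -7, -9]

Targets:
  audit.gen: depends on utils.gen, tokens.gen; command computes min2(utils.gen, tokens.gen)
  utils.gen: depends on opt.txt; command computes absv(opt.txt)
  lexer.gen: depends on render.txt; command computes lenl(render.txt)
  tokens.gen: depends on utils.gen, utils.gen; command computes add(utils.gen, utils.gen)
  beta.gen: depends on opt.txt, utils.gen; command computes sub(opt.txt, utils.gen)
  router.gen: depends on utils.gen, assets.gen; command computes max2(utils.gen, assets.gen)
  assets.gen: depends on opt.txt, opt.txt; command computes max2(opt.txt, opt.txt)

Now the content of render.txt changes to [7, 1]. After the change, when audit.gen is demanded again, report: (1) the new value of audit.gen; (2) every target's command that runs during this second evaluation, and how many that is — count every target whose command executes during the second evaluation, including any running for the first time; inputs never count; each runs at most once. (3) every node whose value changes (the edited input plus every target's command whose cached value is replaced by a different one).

First demand of the output computes:
  utils.gen = absv(-3) = 3
  tokens.gen = add(3, 3) = 6
  audit.gen = min2(3, 6) = 3

After the edit, cleaning proceeds:
  render.txt only reaches undemanded nodes; the second demand re-runs nothing.

Note the shortcut — render.txt feeds only undemanded nodes, so no recomputation happens.

Demanding audit.gen again yields 3.
0 target commands run: none.
The nodes whose values change: render.txt.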